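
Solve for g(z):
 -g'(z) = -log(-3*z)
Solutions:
 g(z) = C1 + z*log(-z) + z*(-1 + log(3))


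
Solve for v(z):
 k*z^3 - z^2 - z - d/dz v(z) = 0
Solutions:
 v(z) = C1 + k*z^4/4 - z^3/3 - z^2/2


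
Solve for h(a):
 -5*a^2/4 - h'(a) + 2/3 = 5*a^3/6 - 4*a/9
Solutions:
 h(a) = C1 - 5*a^4/24 - 5*a^3/12 + 2*a^2/9 + 2*a/3


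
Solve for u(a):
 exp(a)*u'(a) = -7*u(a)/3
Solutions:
 u(a) = C1*exp(7*exp(-a)/3)


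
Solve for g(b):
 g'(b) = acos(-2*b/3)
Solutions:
 g(b) = C1 + b*acos(-2*b/3) + sqrt(9 - 4*b^2)/2


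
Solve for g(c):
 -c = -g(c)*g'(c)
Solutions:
 g(c) = -sqrt(C1 + c^2)
 g(c) = sqrt(C1 + c^2)


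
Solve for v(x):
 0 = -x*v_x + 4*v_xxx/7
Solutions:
 v(x) = C1 + Integral(C2*airyai(14^(1/3)*x/2) + C3*airybi(14^(1/3)*x/2), x)


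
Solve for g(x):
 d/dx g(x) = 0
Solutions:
 g(x) = C1


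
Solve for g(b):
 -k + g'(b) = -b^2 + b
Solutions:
 g(b) = C1 - b^3/3 + b^2/2 + b*k


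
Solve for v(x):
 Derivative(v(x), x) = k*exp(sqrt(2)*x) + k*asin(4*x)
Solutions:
 v(x) = C1 + k*(x*asin(4*x) + sqrt(1 - 16*x^2)/4 + sqrt(2)*exp(sqrt(2)*x)/2)


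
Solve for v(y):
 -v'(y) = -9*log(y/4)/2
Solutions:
 v(y) = C1 + 9*y*log(y)/2 - 9*y*log(2) - 9*y/2


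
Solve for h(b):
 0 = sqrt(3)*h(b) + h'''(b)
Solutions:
 h(b) = C3*exp(-3^(1/6)*b) + (C1*sin(3^(2/3)*b/2) + C2*cos(3^(2/3)*b/2))*exp(3^(1/6)*b/2)


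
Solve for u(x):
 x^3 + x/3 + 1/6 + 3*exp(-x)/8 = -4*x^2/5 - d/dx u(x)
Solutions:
 u(x) = C1 - x^4/4 - 4*x^3/15 - x^2/6 - x/6 + 3*exp(-x)/8


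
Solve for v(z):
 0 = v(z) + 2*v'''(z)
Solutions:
 v(z) = C3*exp(-2^(2/3)*z/2) + (C1*sin(2^(2/3)*sqrt(3)*z/4) + C2*cos(2^(2/3)*sqrt(3)*z/4))*exp(2^(2/3)*z/4)


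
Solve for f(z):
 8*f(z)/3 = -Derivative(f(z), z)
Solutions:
 f(z) = C1*exp(-8*z/3)


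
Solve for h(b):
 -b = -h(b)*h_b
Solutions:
 h(b) = -sqrt(C1 + b^2)
 h(b) = sqrt(C1 + b^2)


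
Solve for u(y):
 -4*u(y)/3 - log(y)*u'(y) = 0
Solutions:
 u(y) = C1*exp(-4*li(y)/3)


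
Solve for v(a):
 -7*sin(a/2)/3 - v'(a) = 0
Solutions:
 v(a) = C1 + 14*cos(a/2)/3


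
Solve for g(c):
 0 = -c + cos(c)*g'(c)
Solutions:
 g(c) = C1 + Integral(c/cos(c), c)


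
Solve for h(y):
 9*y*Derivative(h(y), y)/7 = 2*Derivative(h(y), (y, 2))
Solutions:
 h(y) = C1 + C2*erfi(3*sqrt(7)*y/14)


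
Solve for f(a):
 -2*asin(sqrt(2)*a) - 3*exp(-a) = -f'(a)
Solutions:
 f(a) = C1 + 2*a*asin(sqrt(2)*a) + sqrt(2)*sqrt(1 - 2*a^2) - 3*exp(-a)


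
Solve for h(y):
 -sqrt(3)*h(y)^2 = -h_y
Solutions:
 h(y) = -1/(C1 + sqrt(3)*y)


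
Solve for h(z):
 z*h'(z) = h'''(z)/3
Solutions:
 h(z) = C1 + Integral(C2*airyai(3^(1/3)*z) + C3*airybi(3^(1/3)*z), z)


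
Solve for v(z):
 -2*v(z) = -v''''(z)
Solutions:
 v(z) = C1*exp(-2^(1/4)*z) + C2*exp(2^(1/4)*z) + C3*sin(2^(1/4)*z) + C4*cos(2^(1/4)*z)


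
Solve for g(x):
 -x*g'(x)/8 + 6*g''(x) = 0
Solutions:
 g(x) = C1 + C2*erfi(sqrt(6)*x/24)


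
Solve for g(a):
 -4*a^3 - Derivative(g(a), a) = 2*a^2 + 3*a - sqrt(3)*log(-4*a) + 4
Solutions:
 g(a) = C1 - a^4 - 2*a^3/3 - 3*a^2/2 + sqrt(3)*a*log(-a) + a*(-4 - sqrt(3) + 2*sqrt(3)*log(2))


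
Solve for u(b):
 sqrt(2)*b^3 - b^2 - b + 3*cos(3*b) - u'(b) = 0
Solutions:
 u(b) = C1 + sqrt(2)*b^4/4 - b^3/3 - b^2/2 + sin(3*b)


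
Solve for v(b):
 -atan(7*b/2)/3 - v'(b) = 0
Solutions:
 v(b) = C1 - b*atan(7*b/2)/3 + log(49*b^2 + 4)/21


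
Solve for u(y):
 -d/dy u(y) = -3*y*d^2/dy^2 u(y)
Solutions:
 u(y) = C1 + C2*y^(4/3)


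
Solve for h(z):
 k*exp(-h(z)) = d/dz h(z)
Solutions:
 h(z) = log(C1 + k*z)


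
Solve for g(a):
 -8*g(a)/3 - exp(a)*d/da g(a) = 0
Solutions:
 g(a) = C1*exp(8*exp(-a)/3)


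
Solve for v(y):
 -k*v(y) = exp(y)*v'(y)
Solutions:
 v(y) = C1*exp(k*exp(-y))


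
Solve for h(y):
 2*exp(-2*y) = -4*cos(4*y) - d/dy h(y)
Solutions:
 h(y) = C1 - sin(4*y) + exp(-2*y)


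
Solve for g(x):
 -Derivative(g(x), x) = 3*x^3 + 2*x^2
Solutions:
 g(x) = C1 - 3*x^4/4 - 2*x^3/3


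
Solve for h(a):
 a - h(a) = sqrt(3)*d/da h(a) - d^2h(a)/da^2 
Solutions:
 h(a) = C1*exp(a*(sqrt(3) + sqrt(7))/2) + C2*exp(a*(-sqrt(7) + sqrt(3))/2) + a - sqrt(3)


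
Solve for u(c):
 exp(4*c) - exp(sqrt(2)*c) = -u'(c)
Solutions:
 u(c) = C1 - exp(4*c)/4 + sqrt(2)*exp(sqrt(2)*c)/2


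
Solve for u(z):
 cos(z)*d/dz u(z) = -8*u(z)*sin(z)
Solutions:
 u(z) = C1*cos(z)^8


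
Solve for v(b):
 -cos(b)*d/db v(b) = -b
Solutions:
 v(b) = C1 + Integral(b/cos(b), b)


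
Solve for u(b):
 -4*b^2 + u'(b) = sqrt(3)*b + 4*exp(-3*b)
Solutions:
 u(b) = C1 + 4*b^3/3 + sqrt(3)*b^2/2 - 4*exp(-3*b)/3


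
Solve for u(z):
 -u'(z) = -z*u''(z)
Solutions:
 u(z) = C1 + C2*z^2


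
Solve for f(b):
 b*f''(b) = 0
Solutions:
 f(b) = C1 + C2*b


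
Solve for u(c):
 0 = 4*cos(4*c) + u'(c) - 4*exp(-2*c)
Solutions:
 u(c) = C1 - sin(4*c) - 2*exp(-2*c)


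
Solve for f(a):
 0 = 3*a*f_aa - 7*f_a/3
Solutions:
 f(a) = C1 + C2*a^(16/9)


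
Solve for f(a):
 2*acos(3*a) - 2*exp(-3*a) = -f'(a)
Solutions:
 f(a) = C1 - 2*a*acos(3*a) + 2*sqrt(1 - 9*a^2)/3 - 2*exp(-3*a)/3


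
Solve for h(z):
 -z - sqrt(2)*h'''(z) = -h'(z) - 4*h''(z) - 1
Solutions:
 h(z) = C1 + C2*exp(sqrt(2)*z*(1 - sqrt(sqrt(2) + 4)/2)) + C3*exp(sqrt(2)*z*(1 + sqrt(sqrt(2) + 4)/2)) + z^2/2 - 5*z


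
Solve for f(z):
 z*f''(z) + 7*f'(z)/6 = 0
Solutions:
 f(z) = C1 + C2/z^(1/6)


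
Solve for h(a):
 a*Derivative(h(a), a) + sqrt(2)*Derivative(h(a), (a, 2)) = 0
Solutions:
 h(a) = C1 + C2*erf(2^(1/4)*a/2)


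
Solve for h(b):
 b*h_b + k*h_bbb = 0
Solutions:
 h(b) = C1 + Integral(C2*airyai(b*(-1/k)^(1/3)) + C3*airybi(b*(-1/k)^(1/3)), b)


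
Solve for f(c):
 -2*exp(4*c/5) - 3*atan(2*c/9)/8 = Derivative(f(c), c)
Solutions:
 f(c) = C1 - 3*c*atan(2*c/9)/8 - 5*exp(4*c/5)/2 + 27*log(4*c^2 + 81)/32


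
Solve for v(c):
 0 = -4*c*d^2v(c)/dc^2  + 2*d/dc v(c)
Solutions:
 v(c) = C1 + C2*c^(3/2)


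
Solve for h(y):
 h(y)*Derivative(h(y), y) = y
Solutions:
 h(y) = -sqrt(C1 + y^2)
 h(y) = sqrt(C1 + y^2)


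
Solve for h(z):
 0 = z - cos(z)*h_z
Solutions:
 h(z) = C1 + Integral(z/cos(z), z)


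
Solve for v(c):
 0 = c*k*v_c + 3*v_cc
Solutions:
 v(c) = Piecewise((-sqrt(6)*sqrt(pi)*C1*erf(sqrt(6)*c*sqrt(k)/6)/(2*sqrt(k)) - C2, (k > 0) | (k < 0)), (-C1*c - C2, True))


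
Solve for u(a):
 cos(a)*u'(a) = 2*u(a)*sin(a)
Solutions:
 u(a) = C1/cos(a)^2


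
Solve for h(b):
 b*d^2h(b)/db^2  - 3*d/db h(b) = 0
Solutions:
 h(b) = C1 + C2*b^4


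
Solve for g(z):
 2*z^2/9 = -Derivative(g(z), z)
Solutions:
 g(z) = C1 - 2*z^3/27


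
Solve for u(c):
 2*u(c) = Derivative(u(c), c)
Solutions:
 u(c) = C1*exp(2*c)


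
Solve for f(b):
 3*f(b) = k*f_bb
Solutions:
 f(b) = C1*exp(-sqrt(3)*b*sqrt(1/k)) + C2*exp(sqrt(3)*b*sqrt(1/k))


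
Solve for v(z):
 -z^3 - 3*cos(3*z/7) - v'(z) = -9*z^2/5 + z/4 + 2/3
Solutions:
 v(z) = C1 - z^4/4 + 3*z^3/5 - z^2/8 - 2*z/3 - 7*sin(3*z/7)


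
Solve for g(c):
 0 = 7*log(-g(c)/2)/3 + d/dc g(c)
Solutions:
 3*Integral(1/(log(-_y) - log(2)), (_y, g(c)))/7 = C1 - c


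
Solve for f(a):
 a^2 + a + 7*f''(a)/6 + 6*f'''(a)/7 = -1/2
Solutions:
 f(a) = C1 + C2*a + C3*exp(-49*a/36) - a^4/14 + 23*a^3/343 - 12171*a^2/33614


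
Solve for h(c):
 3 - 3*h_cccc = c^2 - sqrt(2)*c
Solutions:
 h(c) = C1 + C2*c + C3*c^2 + C4*c^3 - c^6/1080 + sqrt(2)*c^5/360 + c^4/24


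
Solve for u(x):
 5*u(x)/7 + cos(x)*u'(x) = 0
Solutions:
 u(x) = C1*(sin(x) - 1)^(5/14)/(sin(x) + 1)^(5/14)


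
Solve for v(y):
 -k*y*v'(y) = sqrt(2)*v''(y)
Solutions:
 v(y) = Piecewise((-2^(3/4)*sqrt(pi)*C1*erf(2^(1/4)*sqrt(k)*y/2)/(2*sqrt(k)) - C2, (k > 0) | (k < 0)), (-C1*y - C2, True))


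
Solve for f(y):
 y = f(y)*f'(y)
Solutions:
 f(y) = -sqrt(C1 + y^2)
 f(y) = sqrt(C1 + y^2)


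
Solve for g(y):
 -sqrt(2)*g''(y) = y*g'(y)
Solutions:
 g(y) = C1 + C2*erf(2^(1/4)*y/2)


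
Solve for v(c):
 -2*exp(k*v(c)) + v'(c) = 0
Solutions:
 v(c) = Piecewise((log(-1/(C1*k + 2*c*k))/k, Ne(k, 0)), (nan, True))
 v(c) = Piecewise((C1 + 2*c, Eq(k, 0)), (nan, True))


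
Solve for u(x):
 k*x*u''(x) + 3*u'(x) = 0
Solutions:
 u(x) = C1 + x^(((re(k) - 3)*re(k) + im(k)^2)/(re(k)^2 + im(k)^2))*(C2*sin(3*log(x)*Abs(im(k))/(re(k)^2 + im(k)^2)) + C3*cos(3*log(x)*im(k)/(re(k)^2 + im(k)^2)))


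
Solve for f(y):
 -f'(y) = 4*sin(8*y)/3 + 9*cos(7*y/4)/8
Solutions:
 f(y) = C1 - 9*sin(7*y/4)/14 + cos(8*y)/6


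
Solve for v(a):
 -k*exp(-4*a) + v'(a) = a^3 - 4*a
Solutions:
 v(a) = C1 + a^4/4 - 2*a^2 - k*exp(-4*a)/4


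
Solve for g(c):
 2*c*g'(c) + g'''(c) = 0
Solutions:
 g(c) = C1 + Integral(C2*airyai(-2^(1/3)*c) + C3*airybi(-2^(1/3)*c), c)


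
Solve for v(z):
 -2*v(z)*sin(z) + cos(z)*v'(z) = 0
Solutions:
 v(z) = C1/cos(z)^2


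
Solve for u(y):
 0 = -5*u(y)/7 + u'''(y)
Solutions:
 u(y) = C3*exp(5^(1/3)*7^(2/3)*y/7) + (C1*sin(sqrt(3)*5^(1/3)*7^(2/3)*y/14) + C2*cos(sqrt(3)*5^(1/3)*7^(2/3)*y/14))*exp(-5^(1/3)*7^(2/3)*y/14)


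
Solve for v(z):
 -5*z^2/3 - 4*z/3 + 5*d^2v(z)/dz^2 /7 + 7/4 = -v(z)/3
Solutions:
 v(z) = C1*sin(sqrt(105)*z/15) + C2*cos(sqrt(105)*z/15) + 5*z^2 + 4*z - 747/28


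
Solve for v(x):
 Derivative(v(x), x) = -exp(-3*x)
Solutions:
 v(x) = C1 + exp(-3*x)/3


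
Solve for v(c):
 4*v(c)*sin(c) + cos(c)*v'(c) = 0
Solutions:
 v(c) = C1*cos(c)^4


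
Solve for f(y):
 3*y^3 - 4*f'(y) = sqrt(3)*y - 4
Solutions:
 f(y) = C1 + 3*y^4/16 - sqrt(3)*y^2/8 + y


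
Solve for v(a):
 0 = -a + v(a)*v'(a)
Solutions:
 v(a) = -sqrt(C1 + a^2)
 v(a) = sqrt(C1 + a^2)


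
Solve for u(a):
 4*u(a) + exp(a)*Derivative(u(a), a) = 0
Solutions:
 u(a) = C1*exp(4*exp(-a))


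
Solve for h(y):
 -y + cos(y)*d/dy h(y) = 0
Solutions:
 h(y) = C1 + Integral(y/cos(y), y)


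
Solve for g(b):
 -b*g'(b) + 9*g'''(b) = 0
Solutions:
 g(b) = C1 + Integral(C2*airyai(3^(1/3)*b/3) + C3*airybi(3^(1/3)*b/3), b)


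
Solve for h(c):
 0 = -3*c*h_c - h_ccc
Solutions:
 h(c) = C1 + Integral(C2*airyai(-3^(1/3)*c) + C3*airybi(-3^(1/3)*c), c)


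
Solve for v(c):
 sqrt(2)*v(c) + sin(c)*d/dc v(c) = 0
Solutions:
 v(c) = C1*(cos(c) + 1)^(sqrt(2)/2)/(cos(c) - 1)^(sqrt(2)/2)


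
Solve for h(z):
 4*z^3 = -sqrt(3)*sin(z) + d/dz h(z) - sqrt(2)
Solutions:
 h(z) = C1 + z^4 + sqrt(2)*z - sqrt(3)*cos(z)


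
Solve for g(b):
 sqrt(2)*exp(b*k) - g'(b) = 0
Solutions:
 g(b) = C1 + sqrt(2)*exp(b*k)/k


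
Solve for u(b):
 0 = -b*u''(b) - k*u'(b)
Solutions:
 u(b) = C1 + b^(1 - re(k))*(C2*sin(log(b)*Abs(im(k))) + C3*cos(log(b)*im(k)))


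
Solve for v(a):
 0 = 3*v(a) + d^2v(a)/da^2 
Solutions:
 v(a) = C1*sin(sqrt(3)*a) + C2*cos(sqrt(3)*a)


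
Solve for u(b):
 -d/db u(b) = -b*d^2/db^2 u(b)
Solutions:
 u(b) = C1 + C2*b^2


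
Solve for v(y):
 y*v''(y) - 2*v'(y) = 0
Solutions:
 v(y) = C1 + C2*y^3


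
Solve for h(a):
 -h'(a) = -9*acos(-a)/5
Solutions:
 h(a) = C1 + 9*a*acos(-a)/5 + 9*sqrt(1 - a^2)/5


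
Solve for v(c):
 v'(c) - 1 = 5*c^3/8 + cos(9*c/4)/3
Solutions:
 v(c) = C1 + 5*c^4/32 + c + 4*sin(9*c/4)/27


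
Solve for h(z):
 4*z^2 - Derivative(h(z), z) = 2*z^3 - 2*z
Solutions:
 h(z) = C1 - z^4/2 + 4*z^3/3 + z^2


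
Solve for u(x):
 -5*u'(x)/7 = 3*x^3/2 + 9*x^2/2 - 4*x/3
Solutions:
 u(x) = C1 - 21*x^4/40 - 21*x^3/10 + 14*x^2/15


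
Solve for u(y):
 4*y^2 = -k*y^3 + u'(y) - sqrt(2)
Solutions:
 u(y) = C1 + k*y^4/4 + 4*y^3/3 + sqrt(2)*y


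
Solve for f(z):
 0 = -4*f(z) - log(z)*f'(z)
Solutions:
 f(z) = C1*exp(-4*li(z))


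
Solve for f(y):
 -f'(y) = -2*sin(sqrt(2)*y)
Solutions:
 f(y) = C1 - sqrt(2)*cos(sqrt(2)*y)


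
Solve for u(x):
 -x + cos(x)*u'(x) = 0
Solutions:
 u(x) = C1 + Integral(x/cos(x), x)


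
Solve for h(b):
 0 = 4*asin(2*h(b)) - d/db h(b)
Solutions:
 Integral(1/asin(2*_y), (_y, h(b))) = C1 + 4*b


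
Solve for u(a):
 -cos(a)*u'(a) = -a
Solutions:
 u(a) = C1 + Integral(a/cos(a), a)


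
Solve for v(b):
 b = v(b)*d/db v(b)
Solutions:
 v(b) = -sqrt(C1 + b^2)
 v(b) = sqrt(C1 + b^2)


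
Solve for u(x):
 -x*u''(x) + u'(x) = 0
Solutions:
 u(x) = C1 + C2*x^2


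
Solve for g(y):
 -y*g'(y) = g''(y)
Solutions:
 g(y) = C1 + C2*erf(sqrt(2)*y/2)


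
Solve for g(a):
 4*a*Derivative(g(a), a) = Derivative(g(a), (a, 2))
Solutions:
 g(a) = C1 + C2*erfi(sqrt(2)*a)


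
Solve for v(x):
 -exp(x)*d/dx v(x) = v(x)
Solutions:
 v(x) = C1*exp(exp(-x))


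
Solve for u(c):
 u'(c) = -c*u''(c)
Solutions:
 u(c) = C1 + C2*log(c)


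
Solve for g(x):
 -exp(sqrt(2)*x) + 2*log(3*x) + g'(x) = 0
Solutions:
 g(x) = C1 - 2*x*log(x) + 2*x*(1 - log(3)) + sqrt(2)*exp(sqrt(2)*x)/2


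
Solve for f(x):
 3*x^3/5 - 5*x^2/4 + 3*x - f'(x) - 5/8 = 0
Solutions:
 f(x) = C1 + 3*x^4/20 - 5*x^3/12 + 3*x^2/2 - 5*x/8


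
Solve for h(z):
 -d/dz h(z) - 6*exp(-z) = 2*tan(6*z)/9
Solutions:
 h(z) = C1 - log(tan(6*z)^2 + 1)/54 + 6*exp(-z)


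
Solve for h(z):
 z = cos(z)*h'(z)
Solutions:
 h(z) = C1 + Integral(z/cos(z), z)


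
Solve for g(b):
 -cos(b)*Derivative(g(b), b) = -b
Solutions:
 g(b) = C1 + Integral(b/cos(b), b)


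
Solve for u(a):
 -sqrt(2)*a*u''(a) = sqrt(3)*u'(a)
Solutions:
 u(a) = C1 + C2*a^(1 - sqrt(6)/2)


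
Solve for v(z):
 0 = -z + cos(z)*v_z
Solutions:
 v(z) = C1 + Integral(z/cos(z), z)


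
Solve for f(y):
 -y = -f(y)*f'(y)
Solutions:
 f(y) = -sqrt(C1 + y^2)
 f(y) = sqrt(C1 + y^2)


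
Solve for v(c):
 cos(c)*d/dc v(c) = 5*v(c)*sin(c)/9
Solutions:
 v(c) = C1/cos(c)^(5/9)


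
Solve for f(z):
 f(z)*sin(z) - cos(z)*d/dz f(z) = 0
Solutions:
 f(z) = C1/cos(z)


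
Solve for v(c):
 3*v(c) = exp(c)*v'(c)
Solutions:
 v(c) = C1*exp(-3*exp(-c))


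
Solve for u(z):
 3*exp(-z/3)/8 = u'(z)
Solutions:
 u(z) = C1 - 9*exp(-z/3)/8


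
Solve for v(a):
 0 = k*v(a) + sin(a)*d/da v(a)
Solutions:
 v(a) = C1*exp(k*(-log(cos(a) - 1) + log(cos(a) + 1))/2)


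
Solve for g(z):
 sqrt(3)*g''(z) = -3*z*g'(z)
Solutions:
 g(z) = C1 + C2*erf(sqrt(2)*3^(1/4)*z/2)


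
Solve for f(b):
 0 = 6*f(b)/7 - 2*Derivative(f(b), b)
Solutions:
 f(b) = C1*exp(3*b/7)


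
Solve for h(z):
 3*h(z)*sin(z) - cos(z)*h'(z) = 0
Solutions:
 h(z) = C1/cos(z)^3


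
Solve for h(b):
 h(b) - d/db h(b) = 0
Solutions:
 h(b) = C1*exp(b)


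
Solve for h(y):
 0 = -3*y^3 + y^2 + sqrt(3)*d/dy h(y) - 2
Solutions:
 h(y) = C1 + sqrt(3)*y^4/4 - sqrt(3)*y^3/9 + 2*sqrt(3)*y/3


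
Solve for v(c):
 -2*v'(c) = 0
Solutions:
 v(c) = C1


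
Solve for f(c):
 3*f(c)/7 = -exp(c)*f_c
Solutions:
 f(c) = C1*exp(3*exp(-c)/7)


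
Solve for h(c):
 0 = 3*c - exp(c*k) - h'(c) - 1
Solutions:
 h(c) = C1 + 3*c^2/2 - c - exp(c*k)/k


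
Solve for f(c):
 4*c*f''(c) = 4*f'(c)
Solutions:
 f(c) = C1 + C2*c^2


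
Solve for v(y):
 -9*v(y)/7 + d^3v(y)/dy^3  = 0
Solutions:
 v(y) = C3*exp(21^(2/3)*y/7) + (C1*sin(3*3^(1/6)*7^(2/3)*y/14) + C2*cos(3*3^(1/6)*7^(2/3)*y/14))*exp(-21^(2/3)*y/14)


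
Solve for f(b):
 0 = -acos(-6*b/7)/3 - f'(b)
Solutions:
 f(b) = C1 - b*acos(-6*b/7)/3 - sqrt(49 - 36*b^2)/18


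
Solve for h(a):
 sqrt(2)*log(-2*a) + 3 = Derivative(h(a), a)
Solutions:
 h(a) = C1 + sqrt(2)*a*log(-a) + a*(-sqrt(2) + sqrt(2)*log(2) + 3)


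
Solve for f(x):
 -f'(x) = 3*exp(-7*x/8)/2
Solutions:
 f(x) = C1 + 12*exp(-7*x/8)/7


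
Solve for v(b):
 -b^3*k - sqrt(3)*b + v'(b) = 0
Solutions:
 v(b) = C1 + b^4*k/4 + sqrt(3)*b^2/2


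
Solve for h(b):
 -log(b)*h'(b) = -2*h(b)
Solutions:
 h(b) = C1*exp(2*li(b))


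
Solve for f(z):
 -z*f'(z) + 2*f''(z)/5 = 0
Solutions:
 f(z) = C1 + C2*erfi(sqrt(5)*z/2)


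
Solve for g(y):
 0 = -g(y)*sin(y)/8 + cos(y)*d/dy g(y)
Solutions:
 g(y) = C1/cos(y)^(1/8)


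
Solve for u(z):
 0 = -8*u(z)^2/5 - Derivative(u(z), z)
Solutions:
 u(z) = 5/(C1 + 8*z)


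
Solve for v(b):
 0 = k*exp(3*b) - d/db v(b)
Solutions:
 v(b) = C1 + k*exp(3*b)/3


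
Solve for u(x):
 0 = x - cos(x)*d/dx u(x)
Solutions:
 u(x) = C1 + Integral(x/cos(x), x)


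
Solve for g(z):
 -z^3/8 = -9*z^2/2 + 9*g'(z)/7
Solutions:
 g(z) = C1 - 7*z^4/288 + 7*z^3/6


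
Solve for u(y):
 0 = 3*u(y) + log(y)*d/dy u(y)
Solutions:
 u(y) = C1*exp(-3*li(y))


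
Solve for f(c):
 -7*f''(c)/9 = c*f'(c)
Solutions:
 f(c) = C1 + C2*erf(3*sqrt(14)*c/14)


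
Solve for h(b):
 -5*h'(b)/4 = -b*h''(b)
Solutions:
 h(b) = C1 + C2*b^(9/4)


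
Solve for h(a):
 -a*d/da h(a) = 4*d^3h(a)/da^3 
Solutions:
 h(a) = C1 + Integral(C2*airyai(-2^(1/3)*a/2) + C3*airybi(-2^(1/3)*a/2), a)


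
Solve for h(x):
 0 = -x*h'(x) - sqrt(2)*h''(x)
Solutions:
 h(x) = C1 + C2*erf(2^(1/4)*x/2)


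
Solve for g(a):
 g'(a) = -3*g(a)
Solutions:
 g(a) = C1*exp(-3*a)


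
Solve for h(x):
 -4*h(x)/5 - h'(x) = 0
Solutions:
 h(x) = C1*exp(-4*x/5)


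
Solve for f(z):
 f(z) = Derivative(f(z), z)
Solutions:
 f(z) = C1*exp(z)


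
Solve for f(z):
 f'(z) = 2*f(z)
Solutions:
 f(z) = C1*exp(2*z)


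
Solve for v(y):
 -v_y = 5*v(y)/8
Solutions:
 v(y) = C1*exp(-5*y/8)


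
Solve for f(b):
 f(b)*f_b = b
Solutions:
 f(b) = -sqrt(C1 + b^2)
 f(b) = sqrt(C1 + b^2)


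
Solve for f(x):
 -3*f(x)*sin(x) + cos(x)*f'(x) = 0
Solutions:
 f(x) = C1/cos(x)^3


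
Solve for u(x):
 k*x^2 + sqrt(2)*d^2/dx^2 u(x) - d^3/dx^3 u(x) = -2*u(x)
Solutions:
 u(x) = C1*exp(x*(-9*(2*sqrt(2)/27 + 1 + sqrt(-8 + (2*sqrt(2) + 27)^2)/27)^(1/3) - 2/(2*sqrt(2)/27 + 1 + sqrt(-8 + (2*sqrt(2) + 27)^2)/27)^(1/3) + 6*sqrt(2))/18)*sin(sqrt(3)*x*(-9*(2*sqrt(2)/27 + 1 + sqrt(-32 + 729*(-2 - 4*sqrt(2)/27)^2)/54)^(1/3) + 2/(2*sqrt(2)/27 + 1 + sqrt(-32 + 729*(-2 - 4*sqrt(2)/27)^2)/54)^(1/3))/18) + C2*exp(x*(-9*(2*sqrt(2)/27 + 1 + sqrt(-8 + (2*sqrt(2) + 27)^2)/27)^(1/3) - 2/(2*sqrt(2)/27 + 1 + sqrt(-8 + (2*sqrt(2) + 27)^2)/27)^(1/3) + 6*sqrt(2))/18)*cos(sqrt(3)*x*(-9*(2*sqrt(2)/27 + 1 + sqrt(-32 + 729*(-2 - 4*sqrt(2)/27)^2)/54)^(1/3) + 2/(2*sqrt(2)/27 + 1 + sqrt(-32 + 729*(-2 - 4*sqrt(2)/27)^2)/54)^(1/3))/18) + C3*exp(x*(2/(9*(2*sqrt(2)/27 + 1 + sqrt(-8 + (2*sqrt(2) + 27)^2)/27)^(1/3)) + sqrt(2)/3 + (2*sqrt(2)/27 + 1 + sqrt(-8 + (2*sqrt(2) + 27)^2)/27)^(1/3))) - k*x^2/2 + sqrt(2)*k/2


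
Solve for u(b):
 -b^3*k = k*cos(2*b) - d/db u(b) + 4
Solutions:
 u(b) = C1 + b^4*k/4 + 4*b + k*sin(2*b)/2


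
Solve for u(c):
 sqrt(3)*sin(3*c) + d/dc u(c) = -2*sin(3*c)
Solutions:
 u(c) = C1 + sqrt(3)*cos(3*c)/3 + 2*cos(3*c)/3


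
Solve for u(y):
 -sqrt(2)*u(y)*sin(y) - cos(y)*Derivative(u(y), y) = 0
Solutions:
 u(y) = C1*cos(y)^(sqrt(2))


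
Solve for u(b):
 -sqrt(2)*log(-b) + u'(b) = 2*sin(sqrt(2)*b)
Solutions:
 u(b) = C1 + sqrt(2)*b*(log(-b) - 1) - sqrt(2)*cos(sqrt(2)*b)


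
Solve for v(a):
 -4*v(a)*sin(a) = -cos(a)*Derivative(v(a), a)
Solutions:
 v(a) = C1/cos(a)^4


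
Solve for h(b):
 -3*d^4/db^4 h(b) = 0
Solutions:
 h(b) = C1 + C2*b + C3*b^2 + C4*b^3


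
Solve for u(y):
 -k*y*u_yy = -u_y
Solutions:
 u(y) = C1 + y^(((re(k) + 1)*re(k) + im(k)^2)/(re(k)^2 + im(k)^2))*(C2*sin(log(y)*Abs(im(k))/(re(k)^2 + im(k)^2)) + C3*cos(log(y)*im(k)/(re(k)^2 + im(k)^2)))


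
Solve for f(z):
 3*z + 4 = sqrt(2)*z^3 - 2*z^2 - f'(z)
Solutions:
 f(z) = C1 + sqrt(2)*z^4/4 - 2*z^3/3 - 3*z^2/2 - 4*z


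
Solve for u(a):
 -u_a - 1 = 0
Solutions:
 u(a) = C1 - a


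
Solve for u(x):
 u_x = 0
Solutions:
 u(x) = C1


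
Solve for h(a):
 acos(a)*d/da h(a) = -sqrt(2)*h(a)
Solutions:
 h(a) = C1*exp(-sqrt(2)*Integral(1/acos(a), a))


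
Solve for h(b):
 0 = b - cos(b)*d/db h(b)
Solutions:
 h(b) = C1 + Integral(b/cos(b), b)


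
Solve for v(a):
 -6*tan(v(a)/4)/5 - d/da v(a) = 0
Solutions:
 v(a) = -4*asin(C1*exp(-3*a/10)) + 4*pi
 v(a) = 4*asin(C1*exp(-3*a/10))


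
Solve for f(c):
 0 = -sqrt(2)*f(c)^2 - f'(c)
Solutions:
 f(c) = 1/(C1 + sqrt(2)*c)


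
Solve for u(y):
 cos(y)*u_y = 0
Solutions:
 u(y) = C1


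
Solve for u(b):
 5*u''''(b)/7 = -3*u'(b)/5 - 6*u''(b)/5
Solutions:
 u(b) = C1 + C2*exp(14^(1/3)*b*(-4*7^(1/3)/(15 + sqrt(449))^(1/3) + 2^(1/3)*(15 + sqrt(449))^(1/3))/20)*sin(14^(1/3)*sqrt(3)*b*(4*7^(1/3)/(15 + sqrt(449))^(1/3) + 2^(1/3)*(15 + sqrt(449))^(1/3))/20) + C3*exp(14^(1/3)*b*(-4*7^(1/3)/(15 + sqrt(449))^(1/3) + 2^(1/3)*(15 + sqrt(449))^(1/3))/20)*cos(14^(1/3)*sqrt(3)*b*(4*7^(1/3)/(15 + sqrt(449))^(1/3) + 2^(1/3)*(15 + sqrt(449))^(1/3))/20) + C4*exp(-14^(1/3)*b*(-4*7^(1/3)/(15 + sqrt(449))^(1/3) + 2^(1/3)*(15 + sqrt(449))^(1/3))/10)


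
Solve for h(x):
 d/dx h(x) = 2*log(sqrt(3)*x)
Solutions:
 h(x) = C1 + 2*x*log(x) - 2*x + x*log(3)


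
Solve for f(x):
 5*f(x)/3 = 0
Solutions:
 f(x) = 0


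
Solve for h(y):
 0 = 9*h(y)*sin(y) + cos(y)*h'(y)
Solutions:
 h(y) = C1*cos(y)^9


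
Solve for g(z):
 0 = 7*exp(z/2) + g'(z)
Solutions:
 g(z) = C1 - 14*exp(z/2)


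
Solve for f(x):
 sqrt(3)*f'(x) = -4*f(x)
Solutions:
 f(x) = C1*exp(-4*sqrt(3)*x/3)


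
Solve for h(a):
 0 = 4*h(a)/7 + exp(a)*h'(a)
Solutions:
 h(a) = C1*exp(4*exp(-a)/7)


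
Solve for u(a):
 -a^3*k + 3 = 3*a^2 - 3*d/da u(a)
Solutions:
 u(a) = C1 + a^4*k/12 + a^3/3 - a


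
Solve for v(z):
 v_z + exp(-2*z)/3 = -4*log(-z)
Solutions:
 v(z) = C1 - 4*z*log(-z) + 4*z + exp(-2*z)/6


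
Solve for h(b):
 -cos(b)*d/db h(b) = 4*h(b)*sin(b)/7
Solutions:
 h(b) = C1*cos(b)^(4/7)


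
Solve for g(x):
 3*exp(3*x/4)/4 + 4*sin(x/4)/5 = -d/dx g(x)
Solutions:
 g(x) = C1 - exp(x)^(3/4) + 16*cos(x/4)/5


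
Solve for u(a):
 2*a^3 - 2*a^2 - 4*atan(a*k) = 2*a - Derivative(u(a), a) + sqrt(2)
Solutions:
 u(a) = C1 - a^4/2 + 2*a^3/3 + a^2 + sqrt(2)*a + 4*Piecewise((a*atan(a*k) - log(a^2*k^2 + 1)/(2*k), Ne(k, 0)), (0, True))


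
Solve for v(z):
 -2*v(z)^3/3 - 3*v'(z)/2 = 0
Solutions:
 v(z) = -3*sqrt(2)*sqrt(-1/(C1 - 4*z))/2
 v(z) = 3*sqrt(2)*sqrt(-1/(C1 - 4*z))/2


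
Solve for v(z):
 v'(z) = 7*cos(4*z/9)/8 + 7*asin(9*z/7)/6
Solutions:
 v(z) = C1 + 7*z*asin(9*z/7)/6 + 7*sqrt(49 - 81*z^2)/54 + 63*sin(4*z/9)/32


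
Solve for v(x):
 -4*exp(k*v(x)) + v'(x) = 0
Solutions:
 v(x) = Piecewise((log(-1/(C1*k + 4*k*x))/k, Ne(k, 0)), (nan, True))
 v(x) = Piecewise((C1 + 4*x, Eq(k, 0)), (nan, True))


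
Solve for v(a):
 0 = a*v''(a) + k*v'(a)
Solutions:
 v(a) = C1 + a^(1 - re(k))*(C2*sin(log(a)*Abs(im(k))) + C3*cos(log(a)*im(k)))


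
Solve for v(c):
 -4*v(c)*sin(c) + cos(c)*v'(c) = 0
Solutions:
 v(c) = C1/cos(c)^4


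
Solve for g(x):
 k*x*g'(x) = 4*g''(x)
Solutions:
 g(x) = Piecewise((-sqrt(2)*sqrt(pi)*C1*erf(sqrt(2)*x*sqrt(-k)/4)/sqrt(-k) - C2, (k > 0) | (k < 0)), (-C1*x - C2, True))


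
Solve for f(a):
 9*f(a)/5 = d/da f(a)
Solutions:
 f(a) = C1*exp(9*a/5)


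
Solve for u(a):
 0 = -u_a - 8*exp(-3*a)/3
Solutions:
 u(a) = C1 + 8*exp(-3*a)/9


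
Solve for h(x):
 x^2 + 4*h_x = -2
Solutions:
 h(x) = C1 - x^3/12 - x/2


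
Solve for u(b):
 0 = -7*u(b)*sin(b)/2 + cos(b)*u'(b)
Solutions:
 u(b) = C1/cos(b)^(7/2)


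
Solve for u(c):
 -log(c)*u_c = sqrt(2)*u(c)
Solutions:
 u(c) = C1*exp(-sqrt(2)*li(c))


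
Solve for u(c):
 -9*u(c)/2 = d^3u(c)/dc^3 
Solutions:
 u(c) = C3*exp(-6^(2/3)*c/2) + (C1*sin(3*2^(2/3)*3^(1/6)*c/4) + C2*cos(3*2^(2/3)*3^(1/6)*c/4))*exp(6^(2/3)*c/4)


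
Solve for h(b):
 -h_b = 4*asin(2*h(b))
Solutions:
 Integral(1/asin(2*_y), (_y, h(b))) = C1 - 4*b


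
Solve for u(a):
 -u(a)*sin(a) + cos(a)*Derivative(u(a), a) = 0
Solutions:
 u(a) = C1/cos(a)


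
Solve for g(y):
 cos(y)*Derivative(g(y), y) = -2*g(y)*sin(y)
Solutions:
 g(y) = C1*cos(y)^2


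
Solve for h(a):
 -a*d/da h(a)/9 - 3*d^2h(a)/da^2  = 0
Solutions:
 h(a) = C1 + C2*erf(sqrt(6)*a/18)


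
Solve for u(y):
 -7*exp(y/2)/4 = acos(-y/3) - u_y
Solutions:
 u(y) = C1 + y*acos(-y/3) + sqrt(9 - y^2) + 7*exp(y/2)/2


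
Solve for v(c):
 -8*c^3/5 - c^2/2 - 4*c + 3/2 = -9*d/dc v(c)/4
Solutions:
 v(c) = C1 + 8*c^4/45 + 2*c^3/27 + 8*c^2/9 - 2*c/3


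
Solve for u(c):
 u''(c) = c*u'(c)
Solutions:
 u(c) = C1 + C2*erfi(sqrt(2)*c/2)


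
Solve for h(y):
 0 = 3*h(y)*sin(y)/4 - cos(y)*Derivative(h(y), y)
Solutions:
 h(y) = C1/cos(y)^(3/4)


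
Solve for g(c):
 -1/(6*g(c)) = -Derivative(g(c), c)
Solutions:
 g(c) = -sqrt(C1 + 3*c)/3
 g(c) = sqrt(C1 + 3*c)/3


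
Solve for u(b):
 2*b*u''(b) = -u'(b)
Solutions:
 u(b) = C1 + C2*sqrt(b)


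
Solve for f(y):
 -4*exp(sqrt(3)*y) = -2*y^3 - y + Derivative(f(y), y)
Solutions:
 f(y) = C1 + y^4/2 + y^2/2 - 4*sqrt(3)*exp(sqrt(3)*y)/3


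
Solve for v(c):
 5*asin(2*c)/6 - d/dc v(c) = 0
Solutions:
 v(c) = C1 + 5*c*asin(2*c)/6 + 5*sqrt(1 - 4*c^2)/12


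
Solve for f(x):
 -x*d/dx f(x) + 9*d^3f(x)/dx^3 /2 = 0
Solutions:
 f(x) = C1 + Integral(C2*airyai(6^(1/3)*x/3) + C3*airybi(6^(1/3)*x/3), x)


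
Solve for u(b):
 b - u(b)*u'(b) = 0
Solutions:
 u(b) = -sqrt(C1 + b^2)
 u(b) = sqrt(C1 + b^2)


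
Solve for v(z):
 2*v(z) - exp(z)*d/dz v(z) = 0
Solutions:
 v(z) = C1*exp(-2*exp(-z))


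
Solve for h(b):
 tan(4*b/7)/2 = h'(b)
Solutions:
 h(b) = C1 - 7*log(cos(4*b/7))/8


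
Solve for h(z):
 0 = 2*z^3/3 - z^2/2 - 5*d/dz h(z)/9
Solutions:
 h(z) = C1 + 3*z^4/10 - 3*z^3/10


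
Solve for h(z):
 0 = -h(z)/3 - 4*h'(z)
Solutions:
 h(z) = C1*exp(-z/12)


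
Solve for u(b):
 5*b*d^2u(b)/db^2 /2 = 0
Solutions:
 u(b) = C1 + C2*b


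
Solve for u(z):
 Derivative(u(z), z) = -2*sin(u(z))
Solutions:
 u(z) = -acos((-C1 - exp(4*z))/(C1 - exp(4*z))) + 2*pi
 u(z) = acos((-C1 - exp(4*z))/(C1 - exp(4*z)))


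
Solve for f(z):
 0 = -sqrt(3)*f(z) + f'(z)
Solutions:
 f(z) = C1*exp(sqrt(3)*z)


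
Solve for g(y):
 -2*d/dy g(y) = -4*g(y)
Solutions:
 g(y) = C1*exp(2*y)


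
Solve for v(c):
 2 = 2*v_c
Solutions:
 v(c) = C1 + c


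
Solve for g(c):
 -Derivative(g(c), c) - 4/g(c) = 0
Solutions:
 g(c) = -sqrt(C1 - 8*c)
 g(c) = sqrt(C1 - 8*c)


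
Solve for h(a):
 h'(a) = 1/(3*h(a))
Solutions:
 h(a) = -sqrt(C1 + 6*a)/3
 h(a) = sqrt(C1 + 6*a)/3


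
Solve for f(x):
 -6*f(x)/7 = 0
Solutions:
 f(x) = 0


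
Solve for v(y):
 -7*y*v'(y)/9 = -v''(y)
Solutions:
 v(y) = C1 + C2*erfi(sqrt(14)*y/6)


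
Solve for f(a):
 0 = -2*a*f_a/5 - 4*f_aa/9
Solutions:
 f(a) = C1 + C2*erf(3*sqrt(5)*a/10)


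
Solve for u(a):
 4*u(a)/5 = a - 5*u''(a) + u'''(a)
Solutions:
 u(a) = C1*exp(a*(-5^(2/3)*(12*sqrt(489) + 679)^(1/3) - 125*5^(1/3)/(12*sqrt(489) + 679)^(1/3) + 50)/30)*sin(sqrt(3)*5^(1/3)*a*(-5^(1/3)*(12*sqrt(489) + 679)^(1/3) + 125/(12*sqrt(489) + 679)^(1/3))/30) + C2*exp(a*(-5^(2/3)*(12*sqrt(489) + 679)^(1/3) - 125*5^(1/3)/(12*sqrt(489) + 679)^(1/3) + 50)/30)*cos(sqrt(3)*5^(1/3)*a*(-5^(1/3)*(12*sqrt(489) + 679)^(1/3) + 125/(12*sqrt(489) + 679)^(1/3))/30) + C3*exp(a*(125*5^(1/3)/(12*sqrt(489) + 679)^(1/3) + 25 + 5^(2/3)*(12*sqrt(489) + 679)^(1/3))/15) + 5*a/4


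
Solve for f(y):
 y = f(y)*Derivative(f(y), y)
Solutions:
 f(y) = -sqrt(C1 + y^2)
 f(y) = sqrt(C1 + y^2)


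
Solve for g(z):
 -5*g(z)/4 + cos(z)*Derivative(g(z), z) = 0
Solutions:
 g(z) = C1*(sin(z) + 1)^(5/8)/(sin(z) - 1)^(5/8)


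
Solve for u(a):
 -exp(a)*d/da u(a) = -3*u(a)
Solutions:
 u(a) = C1*exp(-3*exp(-a))


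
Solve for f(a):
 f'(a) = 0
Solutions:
 f(a) = C1


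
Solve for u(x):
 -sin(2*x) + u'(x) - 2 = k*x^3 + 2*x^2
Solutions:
 u(x) = C1 + k*x^4/4 + 2*x^3/3 + 2*x - cos(2*x)/2


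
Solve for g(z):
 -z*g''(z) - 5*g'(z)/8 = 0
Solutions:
 g(z) = C1 + C2*z^(3/8)


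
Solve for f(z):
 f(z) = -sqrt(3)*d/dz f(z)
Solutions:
 f(z) = C1*exp(-sqrt(3)*z/3)


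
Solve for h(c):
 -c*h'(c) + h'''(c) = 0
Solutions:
 h(c) = C1 + Integral(C2*airyai(c) + C3*airybi(c), c)


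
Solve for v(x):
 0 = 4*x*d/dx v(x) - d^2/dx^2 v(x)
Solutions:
 v(x) = C1 + C2*erfi(sqrt(2)*x)


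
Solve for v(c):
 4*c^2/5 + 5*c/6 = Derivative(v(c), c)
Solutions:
 v(c) = C1 + 4*c^3/15 + 5*c^2/12


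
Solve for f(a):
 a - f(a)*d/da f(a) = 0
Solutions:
 f(a) = -sqrt(C1 + a^2)
 f(a) = sqrt(C1 + a^2)


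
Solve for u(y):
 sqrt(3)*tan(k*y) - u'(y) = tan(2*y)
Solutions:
 u(y) = C1 + sqrt(3)*Piecewise((-log(cos(k*y))/k, Ne(k, 0)), (0, True)) + log(cos(2*y))/2


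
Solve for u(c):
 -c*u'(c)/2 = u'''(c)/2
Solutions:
 u(c) = C1 + Integral(C2*airyai(-c) + C3*airybi(-c), c)


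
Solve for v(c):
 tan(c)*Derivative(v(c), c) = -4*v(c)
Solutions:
 v(c) = C1/sin(c)^4


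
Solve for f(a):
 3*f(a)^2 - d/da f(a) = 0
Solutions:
 f(a) = -1/(C1 + 3*a)


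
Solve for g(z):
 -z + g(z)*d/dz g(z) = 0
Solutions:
 g(z) = -sqrt(C1 + z^2)
 g(z) = sqrt(C1 + z^2)


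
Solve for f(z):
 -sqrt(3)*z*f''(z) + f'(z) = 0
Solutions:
 f(z) = C1 + C2*z^(sqrt(3)/3 + 1)


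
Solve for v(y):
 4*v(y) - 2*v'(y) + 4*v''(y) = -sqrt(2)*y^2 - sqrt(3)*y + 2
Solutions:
 v(y) = -sqrt(2)*y^2/4 - sqrt(3)*y/4 - sqrt(2)*y/4 + (C1*sin(sqrt(15)*y/4) + C2*cos(sqrt(15)*y/4))*exp(y/4) - sqrt(3)/8 + 1/2 + 3*sqrt(2)/8


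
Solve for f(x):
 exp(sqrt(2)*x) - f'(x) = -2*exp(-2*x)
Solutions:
 f(x) = C1 + sqrt(2)*exp(sqrt(2)*x)/2 - exp(-2*x)


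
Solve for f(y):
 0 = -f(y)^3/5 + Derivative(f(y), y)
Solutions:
 f(y) = -sqrt(10)*sqrt(-1/(C1 + y))/2
 f(y) = sqrt(10)*sqrt(-1/(C1 + y))/2


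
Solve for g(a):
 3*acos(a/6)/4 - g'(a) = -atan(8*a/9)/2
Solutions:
 g(a) = C1 + 3*a*acos(a/6)/4 + a*atan(8*a/9)/2 - 3*sqrt(36 - a^2)/4 - 9*log(64*a^2 + 81)/32


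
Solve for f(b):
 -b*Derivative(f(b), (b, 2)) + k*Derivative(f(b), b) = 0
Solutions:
 f(b) = C1 + b^(re(k) + 1)*(C2*sin(log(b)*Abs(im(k))) + C3*cos(log(b)*im(k)))


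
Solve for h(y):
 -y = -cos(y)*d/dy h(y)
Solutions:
 h(y) = C1 + Integral(y/cos(y), y)


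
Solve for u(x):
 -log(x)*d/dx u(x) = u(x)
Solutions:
 u(x) = C1*exp(-li(x))


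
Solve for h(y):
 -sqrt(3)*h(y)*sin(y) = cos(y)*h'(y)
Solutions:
 h(y) = C1*cos(y)^(sqrt(3))


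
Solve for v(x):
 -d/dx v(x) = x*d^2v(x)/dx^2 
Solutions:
 v(x) = C1 + C2*log(x)


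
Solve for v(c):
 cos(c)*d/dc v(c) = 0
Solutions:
 v(c) = C1


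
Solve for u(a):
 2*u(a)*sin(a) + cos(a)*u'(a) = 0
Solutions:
 u(a) = C1*cos(a)^2


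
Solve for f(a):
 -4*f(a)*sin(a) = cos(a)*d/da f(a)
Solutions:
 f(a) = C1*cos(a)^4


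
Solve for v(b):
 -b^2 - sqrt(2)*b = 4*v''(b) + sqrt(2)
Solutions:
 v(b) = C1 + C2*b - b^4/48 - sqrt(2)*b^3/24 - sqrt(2)*b^2/8


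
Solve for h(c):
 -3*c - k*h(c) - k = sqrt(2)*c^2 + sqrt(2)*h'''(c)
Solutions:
 h(c) = C1*exp(2^(5/6)*c*(-k)^(1/3)/2) + C2*exp(2^(5/6)*c*(-k)^(1/3)*(-1 + sqrt(3)*I)/4) + C3*exp(-2^(5/6)*c*(-k)^(1/3)*(1 + sqrt(3)*I)/4) - sqrt(2)*c^2/k - 3*c/k - 1


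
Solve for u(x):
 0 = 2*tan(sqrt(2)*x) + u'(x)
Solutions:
 u(x) = C1 + sqrt(2)*log(cos(sqrt(2)*x))


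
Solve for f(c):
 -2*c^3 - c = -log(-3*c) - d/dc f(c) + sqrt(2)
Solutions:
 f(c) = C1 + c^4/2 + c^2/2 - c*log(-c) + c*(-log(3) + 1 + sqrt(2))


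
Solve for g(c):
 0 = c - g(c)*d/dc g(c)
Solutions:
 g(c) = -sqrt(C1 + c^2)
 g(c) = sqrt(C1 + c^2)


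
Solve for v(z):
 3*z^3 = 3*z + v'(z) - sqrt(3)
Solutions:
 v(z) = C1 + 3*z^4/4 - 3*z^2/2 + sqrt(3)*z


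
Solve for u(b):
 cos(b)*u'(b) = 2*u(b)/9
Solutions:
 u(b) = C1*(sin(b) + 1)^(1/9)/(sin(b) - 1)^(1/9)


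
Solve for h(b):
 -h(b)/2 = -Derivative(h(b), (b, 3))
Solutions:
 h(b) = C3*exp(2^(2/3)*b/2) + (C1*sin(2^(2/3)*sqrt(3)*b/4) + C2*cos(2^(2/3)*sqrt(3)*b/4))*exp(-2^(2/3)*b/4)


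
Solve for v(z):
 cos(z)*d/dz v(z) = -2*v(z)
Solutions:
 v(z) = C1*(sin(z) - 1)/(sin(z) + 1)


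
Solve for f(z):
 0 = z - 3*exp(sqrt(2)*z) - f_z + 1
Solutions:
 f(z) = C1 + z^2/2 + z - 3*sqrt(2)*exp(sqrt(2)*z)/2


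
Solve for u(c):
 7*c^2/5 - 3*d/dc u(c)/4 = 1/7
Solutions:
 u(c) = C1 + 28*c^3/45 - 4*c/21


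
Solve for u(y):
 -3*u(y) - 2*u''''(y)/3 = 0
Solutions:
 u(y) = (C1*sin(2^(1/4)*sqrt(3)*y/2) + C2*cos(2^(1/4)*sqrt(3)*y/2))*exp(-2^(1/4)*sqrt(3)*y/2) + (C3*sin(2^(1/4)*sqrt(3)*y/2) + C4*cos(2^(1/4)*sqrt(3)*y/2))*exp(2^(1/4)*sqrt(3)*y/2)


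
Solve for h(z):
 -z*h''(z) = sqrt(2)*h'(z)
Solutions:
 h(z) = C1 + C2*z^(1 - sqrt(2))


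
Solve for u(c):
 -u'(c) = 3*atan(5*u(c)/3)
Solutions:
 Integral(1/atan(5*_y/3), (_y, u(c))) = C1 - 3*c


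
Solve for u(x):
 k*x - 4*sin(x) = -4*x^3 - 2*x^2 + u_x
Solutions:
 u(x) = C1 + k*x^2/2 + x^4 + 2*x^3/3 + 4*cos(x)


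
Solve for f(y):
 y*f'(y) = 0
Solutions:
 f(y) = C1


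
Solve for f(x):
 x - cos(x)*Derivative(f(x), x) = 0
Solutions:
 f(x) = C1 + Integral(x/cos(x), x)


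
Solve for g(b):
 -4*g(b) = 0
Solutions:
 g(b) = 0


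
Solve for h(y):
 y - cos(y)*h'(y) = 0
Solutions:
 h(y) = C1 + Integral(y/cos(y), y)


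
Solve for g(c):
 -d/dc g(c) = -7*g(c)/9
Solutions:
 g(c) = C1*exp(7*c/9)


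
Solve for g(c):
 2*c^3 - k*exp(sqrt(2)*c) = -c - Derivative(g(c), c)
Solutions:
 g(c) = C1 - c^4/2 - c^2/2 + sqrt(2)*k*exp(sqrt(2)*c)/2


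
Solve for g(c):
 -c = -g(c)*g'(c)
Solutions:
 g(c) = -sqrt(C1 + c^2)
 g(c) = sqrt(C1 + c^2)


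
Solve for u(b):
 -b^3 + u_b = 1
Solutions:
 u(b) = C1 + b^4/4 + b


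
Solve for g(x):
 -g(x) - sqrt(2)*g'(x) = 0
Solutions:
 g(x) = C1*exp(-sqrt(2)*x/2)


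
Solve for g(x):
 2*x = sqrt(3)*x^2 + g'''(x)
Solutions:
 g(x) = C1 + C2*x + C3*x^2 - sqrt(3)*x^5/60 + x^4/12


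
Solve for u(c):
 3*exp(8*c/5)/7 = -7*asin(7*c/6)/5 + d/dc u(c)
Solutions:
 u(c) = C1 + 7*c*asin(7*c/6)/5 + sqrt(36 - 49*c^2)/5 + 15*exp(8*c/5)/56


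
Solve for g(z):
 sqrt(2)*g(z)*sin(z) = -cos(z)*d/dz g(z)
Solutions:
 g(z) = C1*cos(z)^(sqrt(2))


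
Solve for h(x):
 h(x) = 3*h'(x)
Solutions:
 h(x) = C1*exp(x/3)


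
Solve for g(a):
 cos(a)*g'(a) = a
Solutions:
 g(a) = C1 + Integral(a/cos(a), a)


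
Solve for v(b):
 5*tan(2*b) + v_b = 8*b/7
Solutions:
 v(b) = C1 + 4*b^2/7 + 5*log(cos(2*b))/2


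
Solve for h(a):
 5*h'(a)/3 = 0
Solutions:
 h(a) = C1


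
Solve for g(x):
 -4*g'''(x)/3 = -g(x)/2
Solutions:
 g(x) = C3*exp(3^(1/3)*x/2) + (C1*sin(3^(5/6)*x/4) + C2*cos(3^(5/6)*x/4))*exp(-3^(1/3)*x/4)


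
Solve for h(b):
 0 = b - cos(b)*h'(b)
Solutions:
 h(b) = C1 + Integral(b/cos(b), b)


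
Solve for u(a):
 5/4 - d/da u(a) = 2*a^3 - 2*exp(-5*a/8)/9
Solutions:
 u(a) = C1 - a^4/2 + 5*a/4 - 16*exp(-5*a/8)/45


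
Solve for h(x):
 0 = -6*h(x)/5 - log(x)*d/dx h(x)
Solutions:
 h(x) = C1*exp(-6*li(x)/5)


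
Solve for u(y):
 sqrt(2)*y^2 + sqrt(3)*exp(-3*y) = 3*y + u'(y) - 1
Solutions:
 u(y) = C1 + sqrt(2)*y^3/3 - 3*y^2/2 + y - sqrt(3)*exp(-3*y)/3


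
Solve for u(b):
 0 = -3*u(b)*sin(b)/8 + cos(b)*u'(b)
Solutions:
 u(b) = C1/cos(b)^(3/8)


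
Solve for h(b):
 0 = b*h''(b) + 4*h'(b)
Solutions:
 h(b) = C1 + C2/b^3


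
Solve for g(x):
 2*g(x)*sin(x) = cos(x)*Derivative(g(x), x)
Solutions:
 g(x) = C1/cos(x)^2


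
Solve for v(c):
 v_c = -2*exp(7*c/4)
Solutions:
 v(c) = C1 - 8*exp(7*c/4)/7


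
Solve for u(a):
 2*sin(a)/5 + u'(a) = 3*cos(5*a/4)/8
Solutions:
 u(a) = C1 + 3*sin(5*a/4)/10 + 2*cos(a)/5


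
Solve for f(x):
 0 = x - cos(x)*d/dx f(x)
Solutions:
 f(x) = C1 + Integral(x/cos(x), x)


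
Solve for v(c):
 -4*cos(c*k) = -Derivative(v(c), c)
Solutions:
 v(c) = C1 + 4*sin(c*k)/k


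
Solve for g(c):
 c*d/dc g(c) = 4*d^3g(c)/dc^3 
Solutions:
 g(c) = C1 + Integral(C2*airyai(2^(1/3)*c/2) + C3*airybi(2^(1/3)*c/2), c)


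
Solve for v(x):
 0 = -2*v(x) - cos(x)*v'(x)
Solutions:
 v(x) = C1*(sin(x) - 1)/(sin(x) + 1)


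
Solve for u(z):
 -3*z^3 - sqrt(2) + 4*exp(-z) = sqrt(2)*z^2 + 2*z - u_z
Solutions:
 u(z) = C1 + 3*z^4/4 + sqrt(2)*z^3/3 + z^2 + sqrt(2)*z + 4*exp(-z)


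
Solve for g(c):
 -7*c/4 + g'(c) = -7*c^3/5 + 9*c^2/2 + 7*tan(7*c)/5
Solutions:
 g(c) = C1 - 7*c^4/20 + 3*c^3/2 + 7*c^2/8 - log(cos(7*c))/5


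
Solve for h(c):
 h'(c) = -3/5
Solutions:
 h(c) = C1 - 3*c/5


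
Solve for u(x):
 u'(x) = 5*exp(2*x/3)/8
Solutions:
 u(x) = C1 + 15*exp(2*x/3)/16


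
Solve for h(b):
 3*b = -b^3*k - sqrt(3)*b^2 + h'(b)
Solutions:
 h(b) = C1 + b^4*k/4 + sqrt(3)*b^3/3 + 3*b^2/2


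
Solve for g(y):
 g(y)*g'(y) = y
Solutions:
 g(y) = -sqrt(C1 + y^2)
 g(y) = sqrt(C1 + y^2)


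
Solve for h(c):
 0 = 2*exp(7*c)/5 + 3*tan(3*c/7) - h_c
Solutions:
 h(c) = C1 + 2*exp(7*c)/35 - 7*log(cos(3*c/7))


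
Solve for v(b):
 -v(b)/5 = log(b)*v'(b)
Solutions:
 v(b) = C1*exp(-li(b)/5)


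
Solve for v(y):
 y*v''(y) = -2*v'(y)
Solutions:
 v(y) = C1 + C2/y


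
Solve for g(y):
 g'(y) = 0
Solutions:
 g(y) = C1


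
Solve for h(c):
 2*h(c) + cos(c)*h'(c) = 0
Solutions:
 h(c) = C1*(sin(c) - 1)/(sin(c) + 1)


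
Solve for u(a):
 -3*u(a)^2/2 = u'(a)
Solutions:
 u(a) = 2/(C1 + 3*a)


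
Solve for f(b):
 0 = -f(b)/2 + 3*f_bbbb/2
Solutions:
 f(b) = C1*exp(-3^(3/4)*b/3) + C2*exp(3^(3/4)*b/3) + C3*sin(3^(3/4)*b/3) + C4*cos(3^(3/4)*b/3)


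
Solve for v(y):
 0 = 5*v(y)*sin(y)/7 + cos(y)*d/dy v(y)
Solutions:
 v(y) = C1*cos(y)^(5/7)


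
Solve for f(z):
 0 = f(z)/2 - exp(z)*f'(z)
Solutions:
 f(z) = C1*exp(-exp(-z)/2)


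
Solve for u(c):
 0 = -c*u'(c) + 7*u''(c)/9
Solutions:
 u(c) = C1 + C2*erfi(3*sqrt(14)*c/14)


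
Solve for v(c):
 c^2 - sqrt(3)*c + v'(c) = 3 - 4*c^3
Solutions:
 v(c) = C1 - c^4 - c^3/3 + sqrt(3)*c^2/2 + 3*c


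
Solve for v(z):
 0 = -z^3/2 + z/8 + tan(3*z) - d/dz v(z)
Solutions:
 v(z) = C1 - z^4/8 + z^2/16 - log(cos(3*z))/3


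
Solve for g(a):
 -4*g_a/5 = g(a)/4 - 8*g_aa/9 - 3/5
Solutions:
 g(a) = C1*exp(3*a*(6 - sqrt(86))/40) + C2*exp(3*a*(6 + sqrt(86))/40) + 12/5


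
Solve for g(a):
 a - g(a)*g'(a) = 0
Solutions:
 g(a) = -sqrt(C1 + a^2)
 g(a) = sqrt(C1 + a^2)


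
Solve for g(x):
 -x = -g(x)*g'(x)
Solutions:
 g(x) = -sqrt(C1 + x^2)
 g(x) = sqrt(C1 + x^2)


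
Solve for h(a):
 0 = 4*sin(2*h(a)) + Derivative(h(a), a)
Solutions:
 h(a) = pi - acos((-C1 - exp(16*a))/(C1 - exp(16*a)))/2
 h(a) = acos((-C1 - exp(16*a))/(C1 - exp(16*a)))/2


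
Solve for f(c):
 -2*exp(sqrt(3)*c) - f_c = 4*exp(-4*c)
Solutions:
 f(c) = C1 - 2*sqrt(3)*exp(sqrt(3)*c)/3 + exp(-4*c)


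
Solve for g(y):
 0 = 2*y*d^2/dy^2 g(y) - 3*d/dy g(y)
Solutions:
 g(y) = C1 + C2*y^(5/2)


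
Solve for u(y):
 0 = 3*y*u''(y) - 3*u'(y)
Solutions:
 u(y) = C1 + C2*y^2


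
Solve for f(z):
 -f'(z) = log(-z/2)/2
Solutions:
 f(z) = C1 - z*log(-z)/2 + z*(log(2) + 1)/2


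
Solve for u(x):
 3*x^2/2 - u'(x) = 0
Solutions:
 u(x) = C1 + x^3/2


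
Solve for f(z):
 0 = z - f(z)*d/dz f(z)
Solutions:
 f(z) = -sqrt(C1 + z^2)
 f(z) = sqrt(C1 + z^2)


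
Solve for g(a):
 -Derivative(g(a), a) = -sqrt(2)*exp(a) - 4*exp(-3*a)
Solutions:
 g(a) = C1 + sqrt(2)*exp(a) - 4*exp(-3*a)/3


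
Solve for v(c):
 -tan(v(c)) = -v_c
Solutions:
 v(c) = pi - asin(C1*exp(c))
 v(c) = asin(C1*exp(c))


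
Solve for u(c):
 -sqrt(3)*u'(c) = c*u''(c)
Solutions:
 u(c) = C1 + C2*c^(1 - sqrt(3))


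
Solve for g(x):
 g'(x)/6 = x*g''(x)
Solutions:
 g(x) = C1 + C2*x^(7/6)


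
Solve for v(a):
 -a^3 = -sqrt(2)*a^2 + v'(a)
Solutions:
 v(a) = C1 - a^4/4 + sqrt(2)*a^3/3
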